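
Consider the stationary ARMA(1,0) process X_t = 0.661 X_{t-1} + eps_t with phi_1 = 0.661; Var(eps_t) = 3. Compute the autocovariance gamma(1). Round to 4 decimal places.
\gamma(1) = 3.5217

Multiply the model equation by X_{t-k} and take expectations. With theta_0 = psi_0 = 1 and psi_j the MA(infinity) weights, this gives
  gamma(k) - sum_i phi_i gamma(k-i) = c_k,
  c_k = sigma^2 * sum_{j=k..q} theta_j psi_{j-k}   (c_k = 0 for k > q),
using gamma(-m) = gamma(m).
Pure AR (q = 0): c_0 = sigma^2 = 3, c_k = 0 for k >= 1.
Equations for k = 0 and k = 1 (AR order 1):
  gamma(0) = phi_1 gamma(1) + c_0
  gamma(1) = phi_1 gamma(0) + c_1
Substituting the second into the first: gamma(0) (1 - phi_1^2) = c_0 + phi_1 c_1, so
  gamma(0) = c_0 / (1 - phi_1^2) = 3 / (1 - (0.661)^2) = 3 / 0.563079 = 5.327849.
  gamma(1) = phi_1 gamma(0) = (0.661)(5.327849) = 3.521708.
Therefore gamma(1) = 3.5217 (to 4 decimal places).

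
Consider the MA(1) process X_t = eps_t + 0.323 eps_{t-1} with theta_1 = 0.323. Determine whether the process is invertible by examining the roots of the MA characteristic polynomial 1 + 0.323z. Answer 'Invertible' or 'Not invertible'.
\text{Invertible}

The MA(q) characteristic polynomial is P(z) = 1 + 0.323z.
Invertibility requires all roots to lie outside the unit circle, i.e. |z| > 1 for every root.
This is linear in z: 1 + (0.323) z = 0  =>  z = -1/(0.323) = -3.095975,  |z| = 3.095975.
Moduli of all roots: 3.0960.
All moduli strictly greater than 1? Yes.
Verdict: Invertible.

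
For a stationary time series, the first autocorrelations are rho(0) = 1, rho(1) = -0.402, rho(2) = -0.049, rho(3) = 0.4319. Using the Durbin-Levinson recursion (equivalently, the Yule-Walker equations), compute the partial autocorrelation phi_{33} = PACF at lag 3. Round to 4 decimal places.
\phi_{33} = 0.3899

The PACF at lag k is phi_{kk}, the last component of the solution
to the Yule-Walker system G_k phi = r_k where
  (G_k)_{ij} = rho(|i - j|), (r_k)_i = rho(i), i,j = 1..k.
Equivalently, Durbin-Levinson gives phi_{kk} iteratively:
  phi_{11} = rho(1)
  phi_{kk} = [rho(k) - sum_{j=1..k-1} phi_{k-1,j} rho(k-j)]
            / [1 - sum_{j=1..k-1} phi_{k-1,j} rho(j)],
  phi_{k,j} = phi_{k-1,j} - phi_{kk} phi_{k-1,k-j},  j = 1..k-1.
Step k = 1:
  phi_11 = rho(1) = -0.402.
Step k = 2:
  phi_22 = [rho(2) - phi_11 rho(1)] / [1 - phi_11 rho(1)] = [-0.049 - (-0.402)(-0.402)] / [1 - (-0.402)(-0.402)]
         = -0.210604 / 0.838396 = -0.251199.
  Update: phi_21 = phi_11 - phi_22 phi_11 = -0.402 - (-0.251199)(-0.402) = -0.502982.
Step k = 3:
  phi_33 = [rho(3) - phi_21 rho(2) - phi_22 rho(1)] / [1 - phi_21 rho(1) - phi_22 rho(2)]
    numerator   = 0.4319 - (-0.502982)(-0.049) - (-0.251199)(-0.402) = 0.306272
    denominator = 1 - (-0.502982)(-0.402) - (-0.251199)(-0.049) = 0.78549255
  phi_33 = 0.306272 / 0.78549255 = 0.3899.
Therefore phi_{33} = 0.3899.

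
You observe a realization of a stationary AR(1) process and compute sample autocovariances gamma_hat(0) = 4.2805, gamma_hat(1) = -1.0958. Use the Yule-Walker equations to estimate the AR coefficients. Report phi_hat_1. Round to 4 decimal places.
\hat\phi_{1} = -0.2560

The Yule-Walker equations for an AR(p) process read, in matrix form,
  Gamma_p phi = r_p,   with   (Gamma_p)_{ij} = gamma(|i - j|),
                       (r_p)_i = gamma(i),   i,j = 1..p.
Substitute the sample gammas (Toeplitz matrix and right-hand side of size 1):
  Gamma_p = [[4.2805]]
  r_p     = [-1.0958]
With p = 1 this is the single equation gamma(0) phi_1 = gamma(1):
  phi_hat_1 = gamma(1) / gamma(0) = -1.0958 / 4.2805 = -0.2560.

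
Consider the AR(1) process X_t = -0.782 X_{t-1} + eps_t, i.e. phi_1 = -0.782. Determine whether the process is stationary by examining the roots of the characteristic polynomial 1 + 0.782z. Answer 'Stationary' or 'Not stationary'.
\text{Stationary}

The AR(p) characteristic polynomial is P(z) = 1 + 0.782z.
Stationarity requires all roots to lie outside the unit circle, i.e. |z| > 1 for every root.
This is linear in z: 1 + (0.782) z = 0  =>  z = -1/(0.782) = -1.278772,  |z| = 1.278772.
Moduli of all roots: 1.2788.
All moduli strictly greater than 1? Yes.
Verdict: Stationary.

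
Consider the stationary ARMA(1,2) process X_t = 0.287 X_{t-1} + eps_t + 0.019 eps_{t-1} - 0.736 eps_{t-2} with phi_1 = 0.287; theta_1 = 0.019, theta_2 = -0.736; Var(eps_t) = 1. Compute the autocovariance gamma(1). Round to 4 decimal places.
\gamma(1) = 0.2391

Multiply the model equation by X_{t-k} and take expectations. With theta_0 = psi_0 = 1 and psi_j the MA(infinity) weights, this gives
  gamma(k) - sum_i phi_i gamma(k-i) = c_k,
  c_k = sigma^2 * sum_{j=k..q} theta_j psi_{j-k}   (c_k = 0 for k > q),
using gamma(-m) = gamma(m).
psi-weights needed (psi_j = theta_j + sum_i phi_i psi_{j-i}):
  psi_1 = theta_1 + phi_1 = 0.019 + (0.287) = 0.306
  psi_2 = theta_2 + phi_1 psi_1 = -0.736 + (0.287)(0.306) = -0.648178
Right-hand sides:
  c_0 = sigma^2 (1 + theta_1 psi_1 + theta_2 psi_2) = 1 * (1 + (0.019)(0.306) + (-0.736)(-0.648178)) = 1 * 1.482873 = 1.482873
  c_1 = sigma^2 (theta_1 + theta_2 psi_1) = 1 * (0.019 + (-0.736)(0.306)) = -0.206216
  c_2 = sigma^2 theta_2 = 1 * (-0.736) = -0.736
Equations for k = 0 and k = 1 (AR order 1):
  gamma(0) = phi_1 gamma(1) + c_0
  gamma(1) = phi_1 gamma(0) + c_1
Substituting the second into the first: gamma(0) (1 - phi_1^2) = c_0 + phi_1 c_1, so
  gamma(0) = (c_0 + phi_1 c_1) / (1 - phi_1^2) = (1.482873 + (0.287)(-0.206216)) / (1 - (0.287)^2) = 1.423689 / 0.917631 = 1.551483.
  gamma(1) = phi_1 gamma(0) + c_1 = (0.287)(1.551483) + (-0.206216) = 0.23906.
Therefore gamma(1) = 0.2391 (to 4 decimal places).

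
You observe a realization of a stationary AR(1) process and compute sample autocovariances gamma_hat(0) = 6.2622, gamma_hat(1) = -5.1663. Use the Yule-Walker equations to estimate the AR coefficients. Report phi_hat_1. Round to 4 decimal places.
\hat\phi_{1} = -0.8250

The Yule-Walker equations for an AR(p) process read, in matrix form,
  Gamma_p phi = r_p,   with   (Gamma_p)_{ij} = gamma(|i - j|),
                       (r_p)_i = gamma(i),   i,j = 1..p.
Substitute the sample gammas (Toeplitz matrix and right-hand side of size 1):
  Gamma_p = [[6.2622]]
  r_p     = [-5.1663]
With p = 1 this is the single equation gamma(0) phi_1 = gamma(1):
  phi_hat_1 = gamma(1) / gamma(0) = -5.1663 / 6.2622 = -0.8250.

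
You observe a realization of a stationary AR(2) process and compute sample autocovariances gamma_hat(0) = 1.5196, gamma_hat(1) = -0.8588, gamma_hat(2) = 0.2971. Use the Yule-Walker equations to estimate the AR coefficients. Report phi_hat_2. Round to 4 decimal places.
\hat\phi_{2} = -0.1820

The Yule-Walker equations for an AR(p) process read, in matrix form,
  Gamma_p phi = r_p,   with   (Gamma_p)_{ij} = gamma(|i - j|),
                       (r_p)_i = gamma(i),   i,j = 1..p.
Substitute the sample gammas (Toeplitz matrix and right-hand side of size 2):
  Gamma_p = [[1.5196, -0.8588], [-0.8588, 1.5196]]
  r_p     = [-0.8588, 0.2971]
Written out:
  1.5196 phi_1 - 0.8588 phi_2 = -0.8588
  -0.8588 phi_1 + 1.5196 phi_2 = 0.2971
Solve by Cramer's rule:
  det = gamma(0)^2 - gamma(1)^2 = (1.5196)^2 - (-0.8588)^2 = 2.30918416 - 0.73753744 = 1.57164672
  phi_hat_1 = [gamma(1) gamma(0) - gamma(1) gamma(2)] / det = [(-0.8588)(1.5196) - (-0.8588)(0.2971)] / 1.57164672 = -1.049883 / 1.57164672 = -0.668
  phi_hat_2 = [gamma(0) gamma(2) - gamma(1)^2] / det = [(1.5196)(0.2971) - (-0.8588)^2] / 1.57164672 = -0.28606428 / 1.57164672 = -0.182
So phi_hat = [-0.6680, -0.1820].
Therefore phi_hat_2 = -0.1820.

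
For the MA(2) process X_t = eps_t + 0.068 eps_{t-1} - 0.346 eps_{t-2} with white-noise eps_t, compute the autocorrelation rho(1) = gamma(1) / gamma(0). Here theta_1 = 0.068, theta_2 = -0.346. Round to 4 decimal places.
\rho(1) = 0.0396

For an MA(q) process with theta_0 = 1, the autocovariance is
  gamma(k) = sigma^2 * sum_{i=0..q-k} theta_i * theta_{i+k},
and rho(k) = gamma(k) / gamma(0). Sigma^2 cancels.
  numerator   = (1)*(0.068) + (0.068)*(-0.346) = 0.044472.
  denominator = (1)^2 + (0.068)^2 + (-0.346)^2 = 1.12434.
  rho(1) = 0.044472 / 1.12434 = 0.0396.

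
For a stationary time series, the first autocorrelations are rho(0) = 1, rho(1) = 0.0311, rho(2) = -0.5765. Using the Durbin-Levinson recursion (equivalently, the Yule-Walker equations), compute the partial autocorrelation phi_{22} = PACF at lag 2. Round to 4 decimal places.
\phi_{22} = -0.5780

The PACF at lag k is phi_{kk}, the last component of the solution
to the Yule-Walker system G_k phi = r_k where
  (G_k)_{ij} = rho(|i - j|), (r_k)_i = rho(i), i,j = 1..k.
Equivalently, Durbin-Levinson gives phi_{kk} iteratively:
  phi_{11} = rho(1)
  phi_{kk} = [rho(k) - sum_{j=1..k-1} phi_{k-1,j} rho(k-j)]
            / [1 - sum_{j=1..k-1} phi_{k-1,j} rho(j)],
  phi_{k,j} = phi_{k-1,j} - phi_{kk} phi_{k-1,k-j},  j = 1..k-1.
Step k = 1:
  phi_11 = rho(1) = 0.0311.
Step k = 2:
  phi_22 = [rho(2) - phi_11 rho(1)] / [1 - phi_11 rho(1)] = [-0.5765 - (0.0311)(0.0311)] / [1 - (0.0311)(0.0311)]
         = -0.57746721 / 0.99903279 = -0.578.
Therefore phi_{22} = -0.5780.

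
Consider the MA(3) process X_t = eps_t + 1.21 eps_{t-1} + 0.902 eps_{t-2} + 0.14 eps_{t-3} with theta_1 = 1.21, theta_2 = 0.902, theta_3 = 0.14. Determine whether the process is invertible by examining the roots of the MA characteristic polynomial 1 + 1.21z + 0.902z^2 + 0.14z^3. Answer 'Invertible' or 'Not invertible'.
\text{Invertible}

The MA(q) characteristic polynomial is P(z) = 1 + 1.21z + 0.902z^2 + 0.14z^3.
Invertibility requires all roots to lie outside the unit circle, i.e. |z| > 1 for every root.
Degree 3: look for a simple real root z0 first, then factor out (1 - z/z0) and solve the remaining quadratic.
Testing z0 = -5: P(-5) = 1 + (1.21)(-5) + (0.902)(-5)^2 + (0.14)(-5)^3
  = 1 + (-6.05) + (22.55) + (-17.5) = 0.  So z_0 = -5 is a root, |z_0| = 5.
Divide out the factor (1 + 0.2 z) = (1 - z/z0) (since 1/z0 = -0.2):
  P(z) = (1 + 0.2 z)(1 + (1.01) z + (0.7) z^2)
  [check: z-coef 1.01 - (-0.2) = 1.21; z^2-coef 0.7 - (-0.2)(1.01) = 0.902; z^3-coef -(-0.2)(0.7) = 0.14.]
Remaining roots from the quadratic factor 1 + (1.01) z + (0.7) z^2:
  Set 1 + (1.01) z + (0.7) z^2 = 0, i.e. a z^2 + b z + c = 0 with a = 0.7, b = 1.01, c = 1.
  Discriminant D = b^2 - 4ac = (1.01)^2 - 4*(0.7)*1 = 1.0201 - (2.8) = -1.7799.
  D < 0, so the roots are the complex-conjugate pair z = (-b +/- i sqrt(-D)) / (2a) = -0.7214 +/- 0.9529i.
  For a conjugate pair |z|^2 = z * conj(z) = (product of roots) = c/a = 1/(0.7) = 1.428571, so |z| = sqrt(1.428571) = 1.1952 for both roots.
Moduli of all roots: 5.0000, 1.1952, 1.1952.
All moduli strictly greater than 1? Yes.
Verdict: Invertible.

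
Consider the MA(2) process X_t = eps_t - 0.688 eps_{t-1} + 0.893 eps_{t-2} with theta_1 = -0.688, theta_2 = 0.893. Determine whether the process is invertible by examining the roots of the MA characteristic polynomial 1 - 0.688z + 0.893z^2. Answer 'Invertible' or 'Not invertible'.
\text{Invertible}

The MA(q) characteristic polynomial is P(z) = 1 - 0.688z + 0.893z^2.
Invertibility requires all roots to lie outside the unit circle, i.e. |z| > 1 for every root.
Set 1 + (-0.688) z + (0.893) z^2 = 0, i.e. a z^2 + b z + c = 0 with a = 0.893, b = -0.688, c = 1.
Discriminant D = b^2 - 4ac = (-0.688)^2 - 4*(0.893)*1 = 0.473344 - (3.572) = -3.098656.
D < 0, so the roots are the complex-conjugate pair z = (-b +/- i sqrt(-D)) / (2a) = 0.3852 +/- 0.9856i.
For a conjugate pair |z|^2 = z * conj(z) = (product of roots) = c/a = 1/(0.893) = 1.119821, so |z| = sqrt(1.119821) = 1.0582 for both roots.
Moduli of all roots: 1.0582, 1.0582.
All moduli strictly greater than 1? Yes.
Verdict: Invertible.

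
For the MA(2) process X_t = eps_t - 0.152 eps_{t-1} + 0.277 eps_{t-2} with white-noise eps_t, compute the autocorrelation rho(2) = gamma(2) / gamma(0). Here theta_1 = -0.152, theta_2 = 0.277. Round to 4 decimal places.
\rho(2) = 0.2519

For an MA(q) process with theta_0 = 1, the autocovariance is
  gamma(k) = sigma^2 * sum_{i=0..q-k} theta_i * theta_{i+k},
and rho(k) = gamma(k) / gamma(0). Sigma^2 cancels.
  numerator   = (1)*(0.277) = 0.277.
  denominator = (1)^2 + (-0.152)^2 + (0.277)^2 = 1.099833.
  rho(2) = 0.277 / 1.099833 = 0.2519.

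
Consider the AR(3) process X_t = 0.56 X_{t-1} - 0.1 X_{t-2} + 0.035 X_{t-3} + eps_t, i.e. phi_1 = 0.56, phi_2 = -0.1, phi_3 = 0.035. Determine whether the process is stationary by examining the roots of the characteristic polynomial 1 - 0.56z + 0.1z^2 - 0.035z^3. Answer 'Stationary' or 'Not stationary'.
\text{Stationary}

The AR(p) characteristic polynomial is P(z) = 1 - 0.56z + 0.1z^2 - 0.035z^3.
Stationarity requires all roots to lie outside the unit circle, i.e. |z| > 1 for every root.
Degree 3: look for a simple real root z0 first, then factor out (1 - z/z0) and solve the remaining quadratic.
Testing z0 = 2: P(2) = 1 + (-0.56)(2) + (0.1)(2)^2 + (-0.035)(2)^3
  = 1 + (-1.12) + (0.4) + (-0.28) = 0.  So z_0 = 2 is a root, |z_0| = 2.
Divide out the factor (1 - 0.5 z) = (1 - z/z0) (since 1/z0 = 0.5):
  P(z) = (1 - 0.5 z)(1 + (-0.06) z + (0.07) z^2)
  [check: z-coef -0.06 - (0.5) = -0.56; z^2-coef 0.07 - (0.5)(-0.06) = 0.1; z^3-coef -(0.5)(0.07) = -0.035.]
Remaining roots from the quadratic factor 1 + (-0.06) z + (0.07) z^2:
  Set 1 + (-0.06) z + (0.07) z^2 = 0, i.e. a z^2 + b z + c = 0 with a = 0.07, b = -0.06, c = 1.
  Discriminant D = b^2 - 4ac = (-0.06)^2 - 4*(0.07)*1 = 0.0036 - (0.28) = -0.2764.
  D < 0, so the roots are the complex-conjugate pair z = (-b +/- i sqrt(-D)) / (2a) = 0.4286 +/- 3.7553i.
  For a conjugate pair |z|^2 = z * conj(z) = (product of roots) = c/a = 1/(0.07) = 14.285714, so |z| = sqrt(14.285714) = 3.7796 for both roots.
Moduli of all roots: 2.0000, 3.7796, 3.7796.
All moduli strictly greater than 1? Yes.
Verdict: Stationary.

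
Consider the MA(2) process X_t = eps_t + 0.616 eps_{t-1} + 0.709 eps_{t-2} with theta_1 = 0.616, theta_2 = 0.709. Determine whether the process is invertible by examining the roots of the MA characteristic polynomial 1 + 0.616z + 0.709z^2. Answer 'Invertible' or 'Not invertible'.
\text{Invertible}

The MA(q) characteristic polynomial is P(z) = 1 + 0.616z + 0.709z^2.
Invertibility requires all roots to lie outside the unit circle, i.e. |z| > 1 for every root.
Set 1 + (0.616) z + (0.709) z^2 = 0, i.e. a z^2 + b z + c = 0 with a = 0.709, b = 0.616, c = 1.
Discriminant D = b^2 - 4ac = (0.616)^2 - 4*(0.709)*1 = 0.379456 - (2.836) = -2.456544.
D < 0, so the roots are the complex-conjugate pair z = (-b +/- i sqrt(-D)) / (2a) = -0.4344 +/- 1.1053i.
For a conjugate pair |z|^2 = z * conj(z) = (product of roots) = c/a = 1/(0.709) = 1.410437, so |z| = sqrt(1.410437) = 1.1876 for both roots.
Moduli of all roots: 1.1876, 1.1876.
All moduli strictly greater than 1? Yes.
Verdict: Invertible.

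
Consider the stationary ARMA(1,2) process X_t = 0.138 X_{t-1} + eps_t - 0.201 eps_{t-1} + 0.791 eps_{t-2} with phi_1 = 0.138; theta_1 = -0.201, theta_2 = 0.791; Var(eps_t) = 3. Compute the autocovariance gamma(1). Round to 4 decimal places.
\gamma(1) = -0.0786

Multiply the model equation by X_{t-k} and take expectations. With theta_0 = psi_0 = 1 and psi_j the MA(infinity) weights, this gives
  gamma(k) - sum_i phi_i gamma(k-i) = c_k,
  c_k = sigma^2 * sum_{j=k..q} theta_j psi_{j-k}   (c_k = 0 for k > q),
using gamma(-m) = gamma(m).
psi-weights needed (psi_j = theta_j + sum_i phi_i psi_{j-i}):
  psi_1 = theta_1 + phi_1 = -0.201 + (0.138) = -0.063
  psi_2 = theta_2 + phi_1 psi_1 = 0.791 + (0.138)(-0.063) = 0.782306
Right-hand sides:
  c_0 = sigma^2 (1 + theta_1 psi_1 + theta_2 psi_2) = 3 * (1 + (-0.201)(-0.063) + (0.791)(0.782306)) = 3 * 1.631467 = 4.894401
  c_1 = sigma^2 (theta_1 + theta_2 psi_1) = 3 * (-0.201 + (0.791)(-0.063)) = -0.752499
  c_2 = sigma^2 theta_2 = 3 * (0.791) = 2.373
Equations for k = 0 and k = 1 (AR order 1):
  gamma(0) = phi_1 gamma(1) + c_0
  gamma(1) = phi_1 gamma(0) + c_1
Substituting the second into the first: gamma(0) (1 - phi_1^2) = c_0 + phi_1 c_1, so
  gamma(0) = (c_0 + phi_1 c_1) / (1 - phi_1^2) = (4.894401 + (0.138)(-0.752499)) / (1 - (0.138)^2) = 4.790556 / 0.980956 = 4.883559.
  gamma(1) = phi_1 gamma(0) + c_1 = (0.138)(4.883559) + (-0.752499) = -0.078568.
Therefore gamma(1) = -0.0786 (to 4 decimal places).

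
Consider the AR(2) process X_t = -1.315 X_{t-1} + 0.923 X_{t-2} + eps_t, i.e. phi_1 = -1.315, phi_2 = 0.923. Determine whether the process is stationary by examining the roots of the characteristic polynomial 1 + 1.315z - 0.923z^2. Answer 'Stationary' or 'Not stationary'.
\text{Not stationary}

The AR(p) characteristic polynomial is P(z) = 1 + 1.315z - 0.923z^2.
Stationarity requires all roots to lie outside the unit circle, i.e. |z| > 1 for every root.
Set 1 + (1.315) z + (-0.923) z^2 = 0, i.e. a z^2 + b z + c = 0 with a = -0.923, b = 1.315, c = 1.
Discriminant D = b^2 - 4ac = (1.315)^2 - 4*(-0.923)*1 = 1.729225 - (-3.692) = 5.421225.
D >= 0, so the roots are real: z = (-b +/- sqrt(D)) / (2a) = (-1.315 +/- 2.328352) / (-1.846).
  z_1 = (-1.315 + 2.328352) / (-1.846) = -0.5489,   |z_1| = 0.5489.
  z_2 = (-1.315 - 2.328352) / (-1.846) = 1.9736,   |z_2| = 1.9736.
Moduli of all roots: 0.5489, 1.9736.
All moduli strictly greater than 1? No.
Verdict: Not stationary.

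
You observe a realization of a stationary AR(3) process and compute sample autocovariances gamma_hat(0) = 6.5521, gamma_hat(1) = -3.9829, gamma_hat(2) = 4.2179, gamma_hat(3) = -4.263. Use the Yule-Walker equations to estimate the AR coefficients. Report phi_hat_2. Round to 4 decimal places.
\hat\phi_{2} = 0.3240

The Yule-Walker equations for an AR(p) process read, in matrix form,
  Gamma_p phi = r_p,   with   (Gamma_p)_{ij} = gamma(|i - j|),
                       (r_p)_i = gamma(i),   i,j = 1..p.
Substitute the sample gammas (Toeplitz matrix and right-hand side of size 3):
  Gamma_p = [[6.5521, -3.9829, 4.2179], [-3.9829, 6.5521, -3.9829], [4.2179, -3.9829, 6.5521]]
  r_p     = [-3.9829, 4.2179, -4.263]
Written out (R1..R3):
  (R1) 6.5521 phi_1 - 3.9829 phi_2 + 4.2179 phi_3 = -3.9829
  (R2) -3.9829 phi_1 + 6.5521 phi_2 - 3.9829 phi_3 = 4.2179
  (R3) 4.2179 phi_1 - 3.9829 phi_2 + 6.5521 phi_3 = -4.263
Gaussian elimination:
  R2 <- R2 - (-3.9829/6.5521) R1 = R2 - (-0.607881) R1:  4.130969 phi_2 - 1.418917 phi_3 = 1.796769
  R3 <- R3 - (4.2179/6.5521) R1 = R3 - (0.643748) R1:  -1.418917 phi_2 + 3.836836 phi_3 = -1.699017
  R3 <- R3 - (-1.418917/4.130969) R2 = R3 - (-0.343483) R2:  3.349463 phi_3 = -1.081858
Back-substitution:
  phi_hat_3 = -1.081858 / 3.349463 = -0.322994
  phi_hat_2 = (1.796769 - (-1.418917)(-0.322994)) / 4.130969 = 0.324008
  phi_hat_1 = (-3.9829 - (-3.9829)(0.324008) - (4.2179)(-0.322994)) / 6.5521 = -0.202996
So phi_hat = [-0.2030, 0.3240, -0.3230].
Therefore phi_hat_2 = 0.3240.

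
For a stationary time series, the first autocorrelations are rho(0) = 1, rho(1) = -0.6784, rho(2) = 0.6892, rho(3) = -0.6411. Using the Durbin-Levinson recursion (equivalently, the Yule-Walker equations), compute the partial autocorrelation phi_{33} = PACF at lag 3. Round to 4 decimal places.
\phi_{33} = -0.1900

The PACF at lag k is phi_{kk}, the last component of the solution
to the Yule-Walker system G_k phi = r_k where
  (G_k)_{ij} = rho(|i - j|), (r_k)_i = rho(i), i,j = 1..k.
Equivalently, Durbin-Levinson gives phi_{kk} iteratively:
  phi_{11} = rho(1)
  phi_{kk} = [rho(k) - sum_{j=1..k-1} phi_{k-1,j} rho(k-j)]
            / [1 - sum_{j=1..k-1} phi_{k-1,j} rho(j)],
  phi_{k,j} = phi_{k-1,j} - phi_{kk} phi_{k-1,k-j},  j = 1..k-1.
Step k = 1:
  phi_11 = rho(1) = -0.6784.
Step k = 2:
  phi_22 = [rho(2) - phi_11 rho(1)] / [1 - phi_11 rho(1)] = [0.6892 - (-0.6784)(-0.6784)] / [1 - (-0.6784)(-0.6784)]
         = 0.22897344 / 0.53977344 = 0.424203.
  Update: phi_21 = phi_11 - phi_22 phi_11 = -0.6784 - (0.424203)(-0.6784) = -0.390621.
Step k = 3:
  phi_33 = [rho(3) - phi_21 rho(2) - phi_22 rho(1)] / [1 - phi_21 rho(1) - phi_22 rho(2)]
    numerator   = -0.6411 - (-0.390621)(0.6892) - (0.424203)(-0.6784) = -0.08410494
    denominator = 1 - (-0.390621)(-0.6784) - (0.424203)(0.6892) = 0.44264225
  phi_33 = -0.08410494 / 0.44264225 = -0.19.
Therefore phi_{33} = -0.1900.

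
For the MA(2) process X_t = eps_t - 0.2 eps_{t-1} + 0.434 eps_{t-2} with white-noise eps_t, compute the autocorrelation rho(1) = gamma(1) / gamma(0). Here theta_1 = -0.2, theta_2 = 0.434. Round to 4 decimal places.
\rho(1) = -0.2335

For an MA(q) process with theta_0 = 1, the autocovariance is
  gamma(k) = sigma^2 * sum_{i=0..q-k} theta_i * theta_{i+k},
and rho(k) = gamma(k) / gamma(0). Sigma^2 cancels.
  numerator   = (1)*(-0.2) + (-0.2)*(0.434) = -0.2868.
  denominator = (1)^2 + (-0.2)^2 + (0.434)^2 = 1.228356.
  rho(1) = -0.2868 / 1.228356 = -0.2335.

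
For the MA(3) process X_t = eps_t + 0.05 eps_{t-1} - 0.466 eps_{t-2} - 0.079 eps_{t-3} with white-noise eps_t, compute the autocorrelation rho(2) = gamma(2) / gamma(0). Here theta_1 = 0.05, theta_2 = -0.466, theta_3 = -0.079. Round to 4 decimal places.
\rho(2) = -0.3834

For an MA(q) process with theta_0 = 1, the autocovariance is
  gamma(k) = sigma^2 * sum_{i=0..q-k} theta_i * theta_{i+k},
and rho(k) = gamma(k) / gamma(0). Sigma^2 cancels.
  numerator   = (1)*(-0.466) + (0.05)*(-0.079) = -0.46995.
  denominator = (1)^2 + (0.05)^2 + (-0.466)^2 + (-0.079)^2 = 1.225897.
  rho(2) = -0.46995 / 1.225897 = -0.3834.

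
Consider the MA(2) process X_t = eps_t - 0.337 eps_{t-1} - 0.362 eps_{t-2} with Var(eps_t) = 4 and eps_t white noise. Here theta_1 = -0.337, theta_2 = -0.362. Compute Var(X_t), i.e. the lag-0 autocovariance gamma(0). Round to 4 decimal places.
\gamma(0) = 4.9785

For an MA(q) process X_t = eps_t + sum_i theta_i eps_{t-i} with
Var(eps_t) = sigma^2, the variance is
  gamma(0) = sigma^2 * (1 + sum_i theta_i^2).
  sum_i theta_i^2 = (-0.337)^2 + (-0.362)^2 = 0.113569 + 0.131044 = 0.244613.
  gamma(0) = 4 * (1 + 0.244613) = 4 * 1.244613 = 4.978452, which rounds to 4.9785.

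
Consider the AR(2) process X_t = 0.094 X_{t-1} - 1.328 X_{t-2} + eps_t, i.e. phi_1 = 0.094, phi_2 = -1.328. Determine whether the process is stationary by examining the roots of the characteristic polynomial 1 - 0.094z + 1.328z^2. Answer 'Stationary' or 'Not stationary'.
\text{Not stationary}

The AR(p) characteristic polynomial is P(z) = 1 - 0.094z + 1.328z^2.
Stationarity requires all roots to lie outside the unit circle, i.e. |z| > 1 for every root.
Set 1 + (-0.094) z + (1.328) z^2 = 0, i.e. a z^2 + b z + c = 0 with a = 1.328, b = -0.094, c = 1.
Discriminant D = b^2 - 4ac = (-0.094)^2 - 4*(1.328)*1 = 0.008836 - (5.312) = -5.303164.
D < 0, so the roots are the complex-conjugate pair z = (-b +/- i sqrt(-D)) / (2a) = 0.0354 +/- 0.867i.
For a conjugate pair |z|^2 = z * conj(z) = (product of roots) = c/a = 1/(1.328) = 0.753012, so |z| = sqrt(0.753012) = 0.8678 for both roots.
Moduli of all roots: 0.8678, 0.8678.
All moduli strictly greater than 1? No.
Verdict: Not stationary.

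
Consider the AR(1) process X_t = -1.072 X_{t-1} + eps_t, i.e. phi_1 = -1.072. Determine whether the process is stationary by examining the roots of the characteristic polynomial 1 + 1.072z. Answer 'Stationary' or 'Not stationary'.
\text{Not stationary}

The AR(p) characteristic polynomial is P(z) = 1 + 1.072z.
Stationarity requires all roots to lie outside the unit circle, i.e. |z| > 1 for every root.
This is linear in z: 1 + (1.072) z = 0  =>  z = -1/(1.072) = -0.932836,  |z| = 0.932836.
Moduli of all roots: 0.9328.
All moduli strictly greater than 1? No.
Verdict: Not stationary.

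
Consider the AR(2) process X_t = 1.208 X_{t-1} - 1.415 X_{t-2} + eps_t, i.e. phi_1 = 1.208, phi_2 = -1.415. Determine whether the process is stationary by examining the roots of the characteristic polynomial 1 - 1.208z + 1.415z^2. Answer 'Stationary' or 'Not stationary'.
\text{Not stationary}

The AR(p) characteristic polynomial is P(z) = 1 - 1.208z + 1.415z^2.
Stationarity requires all roots to lie outside the unit circle, i.e. |z| > 1 for every root.
Set 1 + (-1.208) z + (1.415) z^2 = 0, i.e. a z^2 + b z + c = 0 with a = 1.415, b = -1.208, c = 1.
Discriminant D = b^2 - 4ac = (-1.208)^2 - 4*(1.415)*1 = 1.459264 - (5.66) = -4.200736.
D < 0, so the roots are the complex-conjugate pair z = (-b +/- i sqrt(-D)) / (2a) = 0.4269 +/- 0.7242i.
For a conjugate pair |z|^2 = z * conj(z) = (product of roots) = c/a = 1/(1.415) = 0.706714, so |z| = sqrt(0.706714) = 0.8407 for both roots.
Moduli of all roots: 0.8407, 0.8407.
All moduli strictly greater than 1? No.
Verdict: Not stationary.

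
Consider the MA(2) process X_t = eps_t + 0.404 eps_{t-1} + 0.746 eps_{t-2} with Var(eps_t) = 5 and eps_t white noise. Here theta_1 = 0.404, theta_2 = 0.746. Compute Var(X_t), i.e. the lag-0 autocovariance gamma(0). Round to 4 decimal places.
\gamma(0) = 8.5987

For an MA(q) process X_t = eps_t + sum_i theta_i eps_{t-i} with
Var(eps_t) = sigma^2, the variance is
  gamma(0) = sigma^2 * (1 + sum_i theta_i^2).
  sum_i theta_i^2 = (0.404)^2 + (0.746)^2 = 0.163216 + 0.556516 = 0.719732.
  gamma(0) = 5 * (1 + 0.719732) = 5 * 1.719732 = 8.59866, which rounds to 8.5987.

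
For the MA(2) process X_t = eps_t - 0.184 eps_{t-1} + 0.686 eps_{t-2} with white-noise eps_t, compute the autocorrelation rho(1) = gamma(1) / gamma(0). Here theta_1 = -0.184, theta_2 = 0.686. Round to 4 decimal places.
\rho(1) = -0.2062

For an MA(q) process with theta_0 = 1, the autocovariance is
  gamma(k) = sigma^2 * sum_{i=0..q-k} theta_i * theta_{i+k},
and rho(k) = gamma(k) / gamma(0). Sigma^2 cancels.
  numerator   = (1)*(-0.184) + (-0.184)*(0.686) = -0.310224.
  denominator = (1)^2 + (-0.184)^2 + (0.686)^2 = 1.504452.
  rho(1) = -0.310224 / 1.504452 = -0.2062.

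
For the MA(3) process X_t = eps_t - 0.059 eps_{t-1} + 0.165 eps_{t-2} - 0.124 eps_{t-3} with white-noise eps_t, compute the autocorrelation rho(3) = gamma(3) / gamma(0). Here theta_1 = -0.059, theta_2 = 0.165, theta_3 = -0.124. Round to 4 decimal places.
\rho(3) = -0.1185

For an MA(q) process with theta_0 = 1, the autocovariance is
  gamma(k) = sigma^2 * sum_{i=0..q-k} theta_i * theta_{i+k},
and rho(k) = gamma(k) / gamma(0). Sigma^2 cancels.
  numerator   = (1)*(-0.124) = -0.124.
  denominator = (1)^2 + (-0.059)^2 + (0.165)^2 + (-0.124)^2 = 1.046082.
  rho(3) = -0.124 / 1.046082 = -0.1185.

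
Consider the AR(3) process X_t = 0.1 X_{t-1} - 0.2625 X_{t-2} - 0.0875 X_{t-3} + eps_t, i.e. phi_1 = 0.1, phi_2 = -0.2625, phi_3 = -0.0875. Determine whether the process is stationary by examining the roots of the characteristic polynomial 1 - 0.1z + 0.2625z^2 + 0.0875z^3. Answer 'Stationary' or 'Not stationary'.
\text{Stationary}

The AR(p) characteristic polynomial is P(z) = 1 - 0.1z + 0.2625z^2 + 0.0875z^3.
Stationarity requires all roots to lie outside the unit circle, i.e. |z| > 1 for every root.
Degree 3: look for a simple real root z0 first, then factor out (1 - z/z0) and solve the remaining quadratic.
Testing z0 = -4: P(-4) = 1 + (-0.1)(-4) + (0.2625)(-4)^2 + (0.0875)(-4)^3
  = 1 + (0.4) + (4.2) + (-5.6) = 0.  So z_0 = -4 is a root, |z_0| = 4.
Divide out the factor (1 + 0.25 z) = (1 - z/z0) (since 1/z0 = -0.25):
  P(z) = (1 + 0.25 z)(1 + (-0.35) z + (0.35) z^2)
  [check: z-coef -0.35 - (-0.25) = -0.1; z^2-coef 0.35 - (-0.25)(-0.35) = 0.2625; z^3-coef -(-0.25)(0.35) = 0.0875.]
Remaining roots from the quadratic factor 1 + (-0.35) z + (0.35) z^2:
  Set 1 + (-0.35) z + (0.35) z^2 = 0, i.e. a z^2 + b z + c = 0 with a = 0.35, b = -0.35, c = 1.
  Discriminant D = b^2 - 4ac = (-0.35)^2 - 4*(0.35)*1 = 0.1225 - (1.4) = -1.2775.
  D < 0, so the roots are the complex-conjugate pair z = (-b +/- i sqrt(-D)) / (2a) = 0.5 +/- 1.6147i.
  For a conjugate pair |z|^2 = z * conj(z) = (product of roots) = c/a = 1/(0.35) = 2.857143, so |z| = sqrt(2.857143) = 1.6903 for both roots.
Moduli of all roots: 4.0000, 1.6903, 1.6903.
All moduli strictly greater than 1? Yes.
Verdict: Stationary.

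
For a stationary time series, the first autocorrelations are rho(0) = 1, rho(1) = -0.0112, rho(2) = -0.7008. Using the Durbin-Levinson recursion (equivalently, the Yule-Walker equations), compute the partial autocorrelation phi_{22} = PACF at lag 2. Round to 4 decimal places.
\phi_{22} = -0.7010

The PACF at lag k is phi_{kk}, the last component of the solution
to the Yule-Walker system G_k phi = r_k where
  (G_k)_{ij} = rho(|i - j|), (r_k)_i = rho(i), i,j = 1..k.
Equivalently, Durbin-Levinson gives phi_{kk} iteratively:
  phi_{11} = rho(1)
  phi_{kk} = [rho(k) - sum_{j=1..k-1} phi_{k-1,j} rho(k-j)]
            / [1 - sum_{j=1..k-1} phi_{k-1,j} rho(j)],
  phi_{k,j} = phi_{k-1,j} - phi_{kk} phi_{k-1,k-j},  j = 1..k-1.
Step k = 1:
  phi_11 = rho(1) = -0.0112.
Step k = 2:
  phi_22 = [rho(2) - phi_11 rho(1)] / [1 - phi_11 rho(1)] = [-0.7008 - (-0.0112)(-0.0112)] / [1 - (-0.0112)(-0.0112)]
         = -0.70092544 / 0.99987456 = -0.701.
Therefore phi_{22} = -0.7010.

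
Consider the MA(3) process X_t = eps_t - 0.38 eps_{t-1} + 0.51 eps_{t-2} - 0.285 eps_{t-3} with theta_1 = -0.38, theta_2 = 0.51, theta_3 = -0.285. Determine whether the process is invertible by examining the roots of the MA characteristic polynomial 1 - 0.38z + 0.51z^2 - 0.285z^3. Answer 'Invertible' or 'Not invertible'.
\text{Invertible}

The MA(q) characteristic polynomial is P(z) = 1 - 0.38z + 0.51z^2 - 0.285z^3.
Invertibility requires all roots to lie outside the unit circle, i.e. |z| > 1 for every root.
Degree 3: look for a simple real root z0 first, then factor out (1 - z/z0) and solve the remaining quadratic.
Testing z0 = 2: P(2) = 1 + (-0.38)(2) + (0.51)(2)^2 + (-0.285)(2)^3
  = 1 + (-0.76) + (2.04) + (-2.28) = 0.  So z_0 = 2 is a root, |z_0| = 2.
Divide out the factor (1 - 0.5 z) = (1 - z/z0) (since 1/z0 = 0.5):
  P(z) = (1 - 0.5 z)(1 + (0.12) z + (0.57) z^2)
  [check: z-coef 0.12 - (0.5) = -0.38; z^2-coef 0.57 - (0.5)(0.12) = 0.51; z^3-coef -(0.5)(0.57) = -0.285.]
Remaining roots from the quadratic factor 1 + (0.12) z + (0.57) z^2:
  Set 1 + (0.12) z + (0.57) z^2 = 0, i.e. a z^2 + b z + c = 0 with a = 0.57, b = 0.12, c = 1.
  Discriminant D = b^2 - 4ac = (0.12)^2 - 4*(0.57)*1 = 0.0144 - (2.28) = -2.2656.
  D < 0, so the roots are the complex-conjugate pair z = (-b +/- i sqrt(-D)) / (2a) = -0.1053 +/- 1.3203i.
  For a conjugate pair |z|^2 = z * conj(z) = (product of roots) = c/a = 1/(0.57) = 1.754386, so |z| = sqrt(1.754386) = 1.3245 for both roots.
Moduli of all roots: 2.0000, 1.3245, 1.3245.
All moduli strictly greater than 1? Yes.
Verdict: Invertible.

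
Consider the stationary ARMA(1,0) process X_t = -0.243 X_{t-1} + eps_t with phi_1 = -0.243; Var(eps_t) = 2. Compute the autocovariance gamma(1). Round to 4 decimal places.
\gamma(1) = -0.5165

Multiply the model equation by X_{t-k} and take expectations. With theta_0 = psi_0 = 1 and psi_j the MA(infinity) weights, this gives
  gamma(k) - sum_i phi_i gamma(k-i) = c_k,
  c_k = sigma^2 * sum_{j=k..q} theta_j psi_{j-k}   (c_k = 0 for k > q),
using gamma(-m) = gamma(m).
Pure AR (q = 0): c_0 = sigma^2 = 2, c_k = 0 for k >= 1.
Equations for k = 0 and k = 1 (AR order 1):
  gamma(0) = phi_1 gamma(1) + c_0
  gamma(1) = phi_1 gamma(0) + c_1
Substituting the second into the first: gamma(0) (1 - phi_1^2) = c_0 + phi_1 c_1, so
  gamma(0) = c_0 / (1 - phi_1^2) = 2 / (1 - (-0.243)^2) = 2 / 0.940951 = 2.125509.
  gamma(1) = phi_1 gamma(0) = (-0.243)(2.125509) = -0.516499.
Therefore gamma(1) = -0.5165 (to 4 decimal places).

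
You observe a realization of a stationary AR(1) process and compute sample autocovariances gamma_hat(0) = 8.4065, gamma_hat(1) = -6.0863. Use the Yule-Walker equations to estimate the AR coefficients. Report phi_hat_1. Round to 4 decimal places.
\hat\phi_{1} = -0.7240

The Yule-Walker equations for an AR(p) process read, in matrix form,
  Gamma_p phi = r_p,   with   (Gamma_p)_{ij} = gamma(|i - j|),
                       (r_p)_i = gamma(i),   i,j = 1..p.
Substitute the sample gammas (Toeplitz matrix and right-hand side of size 1):
  Gamma_p = [[8.4065]]
  r_p     = [-6.0863]
With p = 1 this is the single equation gamma(0) phi_1 = gamma(1):
  phi_hat_1 = gamma(1) / gamma(0) = -6.0863 / 8.4065 = -0.7240.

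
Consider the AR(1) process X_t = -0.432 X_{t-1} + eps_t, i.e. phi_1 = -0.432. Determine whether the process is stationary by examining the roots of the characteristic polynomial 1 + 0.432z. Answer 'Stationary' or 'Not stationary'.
\text{Stationary}

The AR(p) characteristic polynomial is P(z) = 1 + 0.432z.
Stationarity requires all roots to lie outside the unit circle, i.e. |z| > 1 for every root.
This is linear in z: 1 + (0.432) z = 0  =>  z = -1/(0.432) = -2.314815,  |z| = 2.314815.
Moduli of all roots: 2.3148.
All moduli strictly greater than 1? Yes.
Verdict: Stationary.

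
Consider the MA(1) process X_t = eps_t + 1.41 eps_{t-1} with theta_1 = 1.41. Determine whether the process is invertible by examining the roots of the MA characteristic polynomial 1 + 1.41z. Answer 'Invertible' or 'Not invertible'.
\text{Not invertible}

The MA(q) characteristic polynomial is P(z) = 1 + 1.41z.
Invertibility requires all roots to lie outside the unit circle, i.e. |z| > 1 for every root.
This is linear in z: 1 + (1.41) z = 0  =>  z = -1/(1.41) = -0.70922,  |z| = 0.70922.
Moduli of all roots: 0.7092.
All moduli strictly greater than 1? No.
Verdict: Not invertible.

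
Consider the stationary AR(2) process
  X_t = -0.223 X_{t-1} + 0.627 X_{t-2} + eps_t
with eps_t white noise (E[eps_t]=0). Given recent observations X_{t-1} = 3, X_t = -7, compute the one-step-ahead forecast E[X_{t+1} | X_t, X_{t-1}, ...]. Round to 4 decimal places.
E[X_{t+1} \mid \mathcal F_t] = 3.4420

For an AR(p) model X_t = c + sum_i phi_i X_{t-i} + eps_t, the
one-step-ahead conditional mean is
  E[X_{t+1} | X_t, ...] = c + sum_i phi_i X_{t+1-i}.
Substitute known values:
  E[X_{t+1} | ...] = (-0.223) * (-7) + (0.627) * (3)
                   = 3.4420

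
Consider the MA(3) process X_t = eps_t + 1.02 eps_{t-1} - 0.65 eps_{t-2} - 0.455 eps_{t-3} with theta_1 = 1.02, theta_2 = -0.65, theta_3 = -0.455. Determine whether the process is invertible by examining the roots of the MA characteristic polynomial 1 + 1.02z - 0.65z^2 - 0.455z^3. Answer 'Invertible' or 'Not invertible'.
\text{Not invertible}

The MA(q) characteristic polynomial is P(z) = 1 + 1.02z - 0.65z^2 - 0.455z^3.
Invertibility requires all roots to lie outside the unit circle, i.e. |z| > 1 for every root.
Degree 3: look for a simple real root z0 first, then factor out (1 - z/z0) and solve the remaining quadratic.
Testing z0 = -2: P(-2) = 1 + (1.02)(-2) + (-0.65)(-2)^2 + (-0.455)(-2)^3
  = 1 + (-2.04) + (-2.6) + (3.64) = 0.  So z_0 = -2 is a root, |z_0| = 2.
Divide out the factor (1 + 0.5 z) = (1 - z/z0) (since 1/z0 = -0.5):
  P(z) = (1 + 0.5 z)(1 + (0.52) z + (-0.91) z^2)
  [check: z-coef 0.52 - (-0.5) = 1.02; z^2-coef -0.91 - (-0.5)(0.52) = -0.65; z^3-coef -(-0.5)(-0.91) = -0.455.]
Remaining roots from the quadratic factor 1 + (0.52) z + (-0.91) z^2:
  Set 1 + (0.52) z + (-0.91) z^2 = 0, i.e. a z^2 + b z + c = 0 with a = -0.91, b = 0.52, c = 1.
  Discriminant D = b^2 - 4ac = (0.52)^2 - 4*(-0.91)*1 = 0.2704 - (-3.64) = 3.9104.
  D >= 0, so the roots are real: z = (-b +/- sqrt(D)) / (2a) = (-0.52 +/- 1.977473) / (-1.82).
    z_1 = (-0.52 + 1.977473) / (-1.82) = -0.8008,   |z_1| = 0.8008.
    z_2 = (-0.52 - 1.977473) / (-1.82) = 1.3722,   |z_2| = 1.3722.
Moduli of all roots: 2.0000, 0.8008, 1.3722.
All moduli strictly greater than 1? No.
Verdict: Not invertible.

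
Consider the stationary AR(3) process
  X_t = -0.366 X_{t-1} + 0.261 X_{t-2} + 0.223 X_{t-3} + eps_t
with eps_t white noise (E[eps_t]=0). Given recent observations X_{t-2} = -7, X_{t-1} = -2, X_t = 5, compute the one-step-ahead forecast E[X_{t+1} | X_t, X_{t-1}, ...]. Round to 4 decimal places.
E[X_{t+1} \mid \mathcal F_t] = -3.9130

For an AR(p) model X_t = c + sum_i phi_i X_{t-i} + eps_t, the
one-step-ahead conditional mean is
  E[X_{t+1} | X_t, ...] = c + sum_i phi_i X_{t+1-i}.
Substitute known values:
  E[X_{t+1} | ...] = (-0.366) * (5) + (0.261) * (-2) + (0.223) * (-7)
                   = -3.9130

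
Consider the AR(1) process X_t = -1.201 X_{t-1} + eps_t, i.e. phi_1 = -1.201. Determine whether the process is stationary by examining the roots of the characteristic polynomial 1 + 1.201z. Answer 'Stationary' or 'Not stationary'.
\text{Not stationary}

The AR(p) characteristic polynomial is P(z) = 1 + 1.201z.
Stationarity requires all roots to lie outside the unit circle, i.e. |z| > 1 for every root.
This is linear in z: 1 + (1.201) z = 0  =>  z = -1/(1.201) = -0.832639,  |z| = 0.832639.
Moduli of all roots: 0.8326.
All moduli strictly greater than 1? No.
Verdict: Not stationary.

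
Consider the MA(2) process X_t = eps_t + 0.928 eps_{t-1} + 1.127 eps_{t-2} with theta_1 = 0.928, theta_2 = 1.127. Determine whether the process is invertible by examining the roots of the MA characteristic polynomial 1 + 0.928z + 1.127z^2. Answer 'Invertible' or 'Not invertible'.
\text{Not invertible}

The MA(q) characteristic polynomial is P(z) = 1 + 0.928z + 1.127z^2.
Invertibility requires all roots to lie outside the unit circle, i.e. |z| > 1 for every root.
Set 1 + (0.928) z + (1.127) z^2 = 0, i.e. a z^2 + b z + c = 0 with a = 1.127, b = 0.928, c = 1.
Discriminant D = b^2 - 4ac = (0.928)^2 - 4*(1.127)*1 = 0.861184 - (4.508) = -3.646816.
D < 0, so the roots are the complex-conjugate pair z = (-b +/- i sqrt(-D)) / (2a) = -0.4117 +/- 0.8472i.
For a conjugate pair |z|^2 = z * conj(z) = (product of roots) = c/a = 1/(1.127) = 0.887311, so |z| = sqrt(0.887311) = 0.942 for both roots.
Moduli of all roots: 0.9420, 0.9420.
All moduli strictly greater than 1? No.
Verdict: Not invertible.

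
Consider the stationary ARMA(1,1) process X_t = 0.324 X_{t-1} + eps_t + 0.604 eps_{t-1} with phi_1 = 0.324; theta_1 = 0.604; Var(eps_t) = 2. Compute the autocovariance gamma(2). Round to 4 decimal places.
\gamma(2) = 0.8034

Multiply the model equation by X_{t-k} and take expectations. With theta_0 = psi_0 = 1 and psi_j the MA(infinity) weights, this gives
  gamma(k) - sum_i phi_i gamma(k-i) = c_k,
  c_k = sigma^2 * sum_{j=k..q} theta_j psi_{j-k}   (c_k = 0 for k > q),
using gamma(-m) = gamma(m).
psi-weights needed (psi_j = theta_j + sum_i phi_i psi_{j-i}):
  psi_1 = theta_1 + phi_1 = 0.604 + (0.324) = 0.928
Right-hand sides:
  c_0 = sigma^2 (1 + theta_1 psi_1) = 2 * (1 + (0.604)(0.928)) = 2 * 1.560512 = 3.121024
  c_1 = sigma^2 theta_1 = 2 * (0.604) = 1.208
  c_2 = 0
Equations for k = 0 and k = 1 (AR order 1):
  gamma(0) = phi_1 gamma(1) + c_0
  gamma(1) = phi_1 gamma(0) + c_1
Substituting the second into the first: gamma(0) (1 - phi_1^2) = c_0 + phi_1 c_1, so
  gamma(0) = (c_0 + phi_1 c_1) / (1 - phi_1^2) = (3.121024 + (0.324)(1.208)) / (1 - (0.324)^2) = 3.512416 / 0.895024 = 3.924382.
  gamma(1) = phi_1 gamma(0) + c_1 = (0.324)(3.924382) + (1.208) = 2.4795.
For k = 2 (> q): gamma(2) = phi_1 gamma(1) = (0.324)(2.4795) = 0.803358.
Therefore gamma(2) = 0.8034 (to 4 decimal places).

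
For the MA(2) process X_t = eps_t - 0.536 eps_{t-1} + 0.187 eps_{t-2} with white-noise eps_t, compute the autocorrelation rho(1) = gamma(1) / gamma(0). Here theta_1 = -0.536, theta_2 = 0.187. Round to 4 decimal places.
\rho(1) = -0.4812

For an MA(q) process with theta_0 = 1, the autocovariance is
  gamma(k) = sigma^2 * sum_{i=0..q-k} theta_i * theta_{i+k},
and rho(k) = gamma(k) / gamma(0). Sigma^2 cancels.
  numerator   = (1)*(-0.536) + (-0.536)*(0.187) = -0.636232.
  denominator = (1)^2 + (-0.536)^2 + (0.187)^2 = 1.322265.
  rho(1) = -0.636232 / 1.322265 = -0.4812.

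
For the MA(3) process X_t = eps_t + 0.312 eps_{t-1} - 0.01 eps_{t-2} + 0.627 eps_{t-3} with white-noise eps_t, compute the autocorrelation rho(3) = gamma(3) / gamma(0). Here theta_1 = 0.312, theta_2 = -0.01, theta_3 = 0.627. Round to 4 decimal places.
\rho(3) = 0.4206

For an MA(q) process with theta_0 = 1, the autocovariance is
  gamma(k) = sigma^2 * sum_{i=0..q-k} theta_i * theta_{i+k},
and rho(k) = gamma(k) / gamma(0). Sigma^2 cancels.
  numerator   = (1)*(0.627) = 0.627.
  denominator = (1)^2 + (0.312)^2 + (-0.01)^2 + (0.627)^2 = 1.490573.
  rho(3) = 0.627 / 1.490573 = 0.4206.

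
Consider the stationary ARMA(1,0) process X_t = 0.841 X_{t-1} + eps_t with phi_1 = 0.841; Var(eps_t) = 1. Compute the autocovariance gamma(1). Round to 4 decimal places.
\gamma(1) = 2.8731

Multiply the model equation by X_{t-k} and take expectations. With theta_0 = psi_0 = 1 and psi_j the MA(infinity) weights, this gives
  gamma(k) - sum_i phi_i gamma(k-i) = c_k,
  c_k = sigma^2 * sum_{j=k..q} theta_j psi_{j-k}   (c_k = 0 for k > q),
using gamma(-m) = gamma(m).
Pure AR (q = 0): c_0 = sigma^2 = 1, c_k = 0 for k >= 1.
Equations for k = 0 and k = 1 (AR order 1):
  gamma(0) = phi_1 gamma(1) + c_0
  gamma(1) = phi_1 gamma(0) + c_1
Substituting the second into the first: gamma(0) (1 - phi_1^2) = c_0 + phi_1 c_1, so
  gamma(0) = c_0 / (1 - phi_1^2) = 1 / (1 - (0.841)^2) = 1 / 0.292719 = 3.416246.
  gamma(1) = phi_1 gamma(0) = (0.841)(3.416246) = 2.873063.
Therefore gamma(1) = 2.8731 (to 4 decimal places).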